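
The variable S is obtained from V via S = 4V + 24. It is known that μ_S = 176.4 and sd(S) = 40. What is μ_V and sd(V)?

μ_V = 38.1, sd(V) = 10

From S = 4V + 24: μ_S = a·μ_V + b, so μ_V = (μ_S − b)/a = (176.4 − 24)/4 = 38.1.
sd(S) = |a|·sd(V), so sd(V) = 40/|4| = 10.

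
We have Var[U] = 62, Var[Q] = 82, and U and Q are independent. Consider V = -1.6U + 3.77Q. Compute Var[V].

Var[V] = a²·Var[U] + b²·Var[Q] + 2ab·Cov[U, Q] with a = -1.6, b = 3.77.
Independence gives Cov[U, Q] = 0.
= (-1.6)²·62 + 3.77²·82 + 2·(-1.6)·3.77·0
= 158.72 + 1165.4578 + 0 = 1324.1778.

Var[V] = 1324.1778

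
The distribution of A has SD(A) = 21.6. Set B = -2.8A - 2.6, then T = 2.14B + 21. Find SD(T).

SD(T) = 129.4272

SD(B) = |-2.8|·21.6 = 60.48.
SD(T) = |2.14|·60.48 = 129.4272.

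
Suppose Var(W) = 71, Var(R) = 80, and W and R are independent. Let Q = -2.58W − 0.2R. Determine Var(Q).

Var(Q) = 475.8044

Var(Q) = a²·Var(W) + b²·Var(R) + 2ab·covariance of W and R with a = -2.58, b = -0.2.
Independence gives covariance of W and R = 0.
= (-2.58)²·71 + (-0.2)²·80 + 2·(-2.58)·(-0.2)·0
= 472.6044 + 3.2 + 0 = 475.8044.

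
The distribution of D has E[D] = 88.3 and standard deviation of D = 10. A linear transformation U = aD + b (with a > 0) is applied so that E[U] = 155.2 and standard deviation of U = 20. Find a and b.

standard deviation of U = a·standard deviation of D (a > 0), so a = 20/10 = 2.
E[U] = a·E[D] + b, so b = 155.2 − 2·88.3 = -21.4.

a = 2, b = -21.4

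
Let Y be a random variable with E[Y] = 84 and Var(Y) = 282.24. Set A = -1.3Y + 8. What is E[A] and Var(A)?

A = -1.3Y + 8 is linear with a = -1.3, b = 8.
E[A] = a·E[Y] + b = (-1.3)·84 + 8 = -101.2.
Var(A) = a²·Var(Y) = (-1.3)²·282.24 = 476.9856 (the additive constant 8 does not affect variance).

E[A] = -101.2, Var(A) = 476.9856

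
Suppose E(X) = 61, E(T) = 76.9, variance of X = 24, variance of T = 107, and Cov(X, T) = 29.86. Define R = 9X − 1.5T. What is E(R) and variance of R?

E(R) = 433.65, variance of R = 1378.53

E(R) = 9·E(X) + (-1.5)·E(T) = 9·61 + (-1.5)·76.9 = 433.65.
variance of R = a²·variance of X + b²·variance of T + 2ab·Cov(X, T) with a = 9, b = -1.5.
= 9²·24 + (-1.5)²·107 + 2·9·(-1.5)·29.86
= 1944 + 240.75 + (-806.22) = 1378.53.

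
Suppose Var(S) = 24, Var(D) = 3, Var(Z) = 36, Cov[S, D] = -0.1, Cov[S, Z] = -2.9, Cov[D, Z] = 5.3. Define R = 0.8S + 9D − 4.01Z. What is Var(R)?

Var(R) = 471.856

Var(R) = a²·Var(S) + b²·Var(D) + c²·Var(Z) + 2ab·Cov[S, D] + 2ac·Cov[S, Z] + 2bc·Cov[D, Z], with a = 0.8, b = 9, c = -4.01.
= 15.36 + 243 + 578.8836 + (-1.44) + 18.6064 + (-382.554)
= 471.856.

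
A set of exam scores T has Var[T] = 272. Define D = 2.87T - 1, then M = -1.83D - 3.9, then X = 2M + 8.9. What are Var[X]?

Var[D] = 2.87²·272 = 2240.4368.
Var[M] = (-1.83)²·2240.4368 = 7502.99879952.
Var[X] = 2²·7502.99879952 = 30011.99519808.

Var[X] = 30011.99519808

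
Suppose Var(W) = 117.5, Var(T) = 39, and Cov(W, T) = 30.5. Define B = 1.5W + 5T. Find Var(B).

Var(B) = 1696.875

Var(B) = a²·Var(W) + b²·Var(T) + 2ab·Cov(W, T) with a = 1.5, b = 5.
= 1.5²·117.5 + 5²·39 + 2·1.5·5·30.5
= 264.375 + 975 + 457.5 = 1696.875.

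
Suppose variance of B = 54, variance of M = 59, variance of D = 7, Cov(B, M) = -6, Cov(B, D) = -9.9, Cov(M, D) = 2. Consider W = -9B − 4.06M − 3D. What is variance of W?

variance of W = a²·variance of B + b²·variance of M + c²·variance of D + 2ab·Cov(B, M) + 2ac·Cov(B, D) + 2bc·Cov(M, D), with a = -9, b = -4.06, c = -3.
= 4374 + 972.5324 + 63 + (-438.48) + (-534.6) + 48.72
= 4485.1724.

variance of W = 4485.1724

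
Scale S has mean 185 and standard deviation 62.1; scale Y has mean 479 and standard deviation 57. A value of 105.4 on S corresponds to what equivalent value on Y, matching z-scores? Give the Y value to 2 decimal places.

Y = 405.94

z = (105.4 − 185)/62.1 ≈ -1.2818.
Y = 479 + z·57 = 479 + (105.4 − 185)·57/62.1 ≈ 405.94.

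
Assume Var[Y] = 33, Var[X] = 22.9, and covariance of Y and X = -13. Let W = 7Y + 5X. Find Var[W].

Var[W] = a²·Var[Y] + b²·Var[X] + 2ab·covariance of Y and X with a = 7, b = 5.
= 7²·33 + 5²·22.9 + 2·7·5·(-13)
= 1617 + 572.5 + (-910) = 1279.5.

Var[W] = 1279.5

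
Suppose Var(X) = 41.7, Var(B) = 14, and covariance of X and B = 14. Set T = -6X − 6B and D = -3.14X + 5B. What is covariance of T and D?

covariance of T and D = 209.388

By bilinearity, covariance of T and D = ac·Var(X) + bd·Var(B) + (ad+bc)·covariance of X and B, with a=-6, b=-6, c=-3.14, d=5.
ac·Var(X) = (-6)·(-3.14)·41.7 = 785.628
bd·Var(B) = (-6)·5·14 = -420
(ad+bc)·covariance of X and B = (-11.16)·14 = -156.24
covariance of T and D = 785.628 + (-420) + (-156.24) = 209.388.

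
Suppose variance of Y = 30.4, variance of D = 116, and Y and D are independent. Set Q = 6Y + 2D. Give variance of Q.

variance of Q = a²·variance of Y + b²·variance of D + 2ab·Cov[Y, D] with a = 6, b = 2.
Independence gives Cov[Y, D] = 0.
= 6²·30.4 + 2²·116 + 2·6·2·0
= 1094.4 + 464 + 0 = 1558.4.

variance of Q = 1558.4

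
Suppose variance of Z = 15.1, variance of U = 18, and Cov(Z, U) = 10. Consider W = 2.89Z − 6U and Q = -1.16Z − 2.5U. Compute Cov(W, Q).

By bilinearity, Cov(W, Q) = ac·variance of Z + bd·variance of U + (ad+bc)·Cov(Z, U), with a=2.89, b=-6, c=-1.16, d=-2.5.
ac·variance of Z = 2.89·(-1.16)·15.1 = -50.62124
bd·variance of U = (-6)·(-2.5)·18 = 270
(ad+bc)·Cov(Z, U) = (-0.265)·10 = -2.65
Cov(W, Q) = -50.62124 + 270 + (-2.65) = 216.72876.

Cov(W, Q) = 216.72876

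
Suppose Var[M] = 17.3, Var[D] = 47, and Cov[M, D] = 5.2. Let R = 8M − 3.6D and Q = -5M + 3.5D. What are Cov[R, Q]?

By bilinearity, Cov[R, Q] = ac·Var[M] + bd·Var[D] + (ad+bc)·Cov[M, D], with a=8, b=-3.6, c=-5, d=3.5.
ac·Var[M] = 8·(-5)·17.3 = -692
bd·Var[D] = (-3.6)·3.5·47 = -592.2
(ad+bc)·Cov[M, D] = (46)·5.2 = 239.2
Cov[R, Q] = -692 + (-592.2) + 239.2 = -1045.

Cov[R, Q] = -1045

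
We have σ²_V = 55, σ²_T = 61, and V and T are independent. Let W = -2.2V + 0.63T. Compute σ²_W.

σ²_W = 290.4109

σ²_W = a²·σ²_V + b²·σ²_T + 2ab·Cov(V, T) with a = -2.2, b = 0.63.
Independence gives Cov(V, T) = 0.
= (-2.2)²·55 + 0.63²·61 + 2·(-2.2)·0.63·0
= 266.2 + 24.2109 + 0 = 290.4109.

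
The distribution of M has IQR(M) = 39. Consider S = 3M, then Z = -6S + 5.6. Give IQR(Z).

IQR(Z) = 702

IQR(S) = |3|·39 = 117.
IQR(Z) = |-6|·117 = 702.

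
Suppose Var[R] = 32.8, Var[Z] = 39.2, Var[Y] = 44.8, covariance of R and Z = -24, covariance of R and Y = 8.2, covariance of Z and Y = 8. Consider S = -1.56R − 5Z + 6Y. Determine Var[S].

Var[S] = 1664.71808

Var[S] = a²·Var[R] + b²·Var[Z] + c²·Var[Y] + 2ab·covariance of R and Z + 2ac·covariance of R and Y + 2bc·covariance of Z and Y, with a = -1.56, b = -5, c = 6.
= 79.82208 + 980 + 1612.8 + (-374.4) + (-153.504) + (-480)
= 1664.71808.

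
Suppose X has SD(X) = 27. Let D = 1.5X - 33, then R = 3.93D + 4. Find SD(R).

SD(D) = |1.5|·27 = 40.5.
SD(R) = |3.93|·40.5 = 159.165.

SD(R) = 159.165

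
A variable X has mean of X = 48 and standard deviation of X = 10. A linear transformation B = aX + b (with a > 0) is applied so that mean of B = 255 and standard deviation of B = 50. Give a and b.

a = 5, b = 15

standard deviation of B = a·standard deviation of X (a > 0), so a = 50/10 = 5.
mean of B = a·mean of X + b, so b = 255 − 5·48 = 15.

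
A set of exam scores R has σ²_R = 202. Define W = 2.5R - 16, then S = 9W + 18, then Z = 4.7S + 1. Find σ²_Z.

σ²_W = 2.5²·202 = 1262.5.
σ²_S = 9²·1262.5 = 102262.5.
σ²_Z = 4.7²·102262.5 = 2258978.625.

σ²_Z = 2258978.625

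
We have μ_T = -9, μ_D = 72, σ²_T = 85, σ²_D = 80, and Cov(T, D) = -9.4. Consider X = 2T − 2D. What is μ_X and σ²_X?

μ_X = -162, σ²_X = 735.2

μ_X = 2·μ_T + (-2)·μ_D = 2·(-9) + (-2)·72 = -162.
σ²_X = a²·σ²_T + b²·σ²_D + 2ab·Cov(T, D) with a = 2, b = -2.
= 2²·85 + (-2)²·80 + 2·2·(-2)·(-9.4)
= 340 + 320 + 75.2 = 735.2.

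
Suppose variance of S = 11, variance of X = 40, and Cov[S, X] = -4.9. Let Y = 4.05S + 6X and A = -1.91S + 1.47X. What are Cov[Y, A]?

By bilinearity, Cov[Y, A] = ac·variance of S + bd·variance of X + (ad+bc)·Cov[S, X], with a=4.05, b=6, c=-1.91, d=1.47.
ac·variance of S = 4.05·(-1.91)·11 = -85.0905
bd·variance of X = 6·1.47·40 = 352.8
(ad+bc)·Cov[S, X] = (-5.5065)·(-4.9) = 26.98185
Cov[Y, A] = -85.0905 + 352.8 + 26.98185 = 294.69135.

Cov[Y, A] = 294.69135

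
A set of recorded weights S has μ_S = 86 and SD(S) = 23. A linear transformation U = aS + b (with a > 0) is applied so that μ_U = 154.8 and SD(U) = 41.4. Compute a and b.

a = 1.8, b = 0

SD(U) = a·SD(S) (a > 0), so a = 41.4/23 = 1.8.
μ_U = a·μ_S + b, so b = 154.8 − 1.8·86 = 0.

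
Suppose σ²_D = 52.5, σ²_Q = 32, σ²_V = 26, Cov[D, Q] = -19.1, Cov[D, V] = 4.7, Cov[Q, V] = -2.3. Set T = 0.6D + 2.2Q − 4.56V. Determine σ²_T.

σ²_T = 684.4184

σ²_T = a²·σ²_D + b²·σ²_Q + c²·σ²_V + 2ab·Cov[D, Q] + 2ac·Cov[D, V] + 2bc·Cov[Q, V], with a = 0.6, b = 2.2, c = -4.56.
= 18.9 + 154.88 + 540.6336 + (-50.424) + (-25.7184) + 46.1472
= 684.4184.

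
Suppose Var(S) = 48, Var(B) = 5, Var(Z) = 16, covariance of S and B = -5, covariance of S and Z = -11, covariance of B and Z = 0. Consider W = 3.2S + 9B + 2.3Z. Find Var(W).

Var(W) = 531.24

Var(W) = a²·Var(S) + b²·Var(B) + c²·Var(Z) + 2ab·covariance of S and B + 2ac·covariance of S and Z + 2bc·covariance of B and Z, with a = 3.2, b = 9, c = 2.3.
= 491.52 + 405 + 84.64 + (-288) + (-161.92) + 0
= 531.24.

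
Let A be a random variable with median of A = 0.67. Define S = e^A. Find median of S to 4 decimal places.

e^A is monotone on this domain, so median of S = exp(0.67) ≈ 1.9542.

median of S = 1.9542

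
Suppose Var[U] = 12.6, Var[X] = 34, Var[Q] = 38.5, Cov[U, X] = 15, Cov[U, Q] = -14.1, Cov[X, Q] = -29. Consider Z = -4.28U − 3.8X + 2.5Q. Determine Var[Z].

Var[Z] = 2303.05684

Var[Z] = a²·Var[U] + b²·Var[X] + c²·Var[Q] + 2ab·Cov[U, X] + 2ac·Cov[U, Q] + 2bc·Cov[X, Q], with a = -4.28, b = -3.8, c = 2.5.
= 230.81184 + 490.96 + 240.625 + 487.92 + 301.74 + 551
= 2303.05684.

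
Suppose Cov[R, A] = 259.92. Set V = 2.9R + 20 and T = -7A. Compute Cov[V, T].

Cov[V, T] = a·c·Cov[R, A] = 2.9·(-7)·259.92 = -5276.376. Additive constants drop out.

Cov[V, T] = -5276.376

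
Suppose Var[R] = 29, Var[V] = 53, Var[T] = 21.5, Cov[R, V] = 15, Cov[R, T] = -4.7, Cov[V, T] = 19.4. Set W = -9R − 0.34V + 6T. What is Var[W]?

Var[W] = a²·Var[R] + b²·Var[V] + c²·Var[T] + 2ab·Cov[R, V] + 2ac·Cov[R, T] + 2bc·Cov[V, T], with a = -9, b = -0.34, c = 6.
= 2349 + 6.1268 + 774 + 91.8 + 507.6 + (-79.152)
= 3649.3748.

Var[W] = 3649.3748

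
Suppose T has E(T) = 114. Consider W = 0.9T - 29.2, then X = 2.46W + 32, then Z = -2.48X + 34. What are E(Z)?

E(W) = 0.9·114 + (-29.2) = 73.4.
E(X) = 2.46·73.4 + 32 = 212.564.
E(Z) = (-2.48)·212.564 + 34 = -493.15872.

E(Z) = -493.15872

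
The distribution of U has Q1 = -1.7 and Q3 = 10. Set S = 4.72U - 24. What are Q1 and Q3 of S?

Q1(S) = -32.024, Q3(S) = 23.2

a = 4.72 > 0: Q1(S) = a·Q1(U)+b = -32.024, Q3(S) = a·Q3(U)+b = 23.2.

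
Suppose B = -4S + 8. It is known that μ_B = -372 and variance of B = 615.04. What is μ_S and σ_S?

μ_S = 95, σ_S = 6.2

From B = -4S + 8: μ_B = a·μ_S + b, so μ_S = (μ_B − b)/a = (-372 − 8)/(-4) = 95.
σ_B = √615.04 = 24.8.
σ_B = |a|·σ_S, so σ_S = 24.8/|-4| = 6.2.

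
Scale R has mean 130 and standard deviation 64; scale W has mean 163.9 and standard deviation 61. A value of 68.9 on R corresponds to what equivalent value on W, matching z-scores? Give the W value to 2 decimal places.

W = 105.66

z = (68.9 − 130)/64 ≈ -0.9547.
W = 163.9 + z·61 = 163.9 + (68.9 − 130)·61/64 ≈ 105.66.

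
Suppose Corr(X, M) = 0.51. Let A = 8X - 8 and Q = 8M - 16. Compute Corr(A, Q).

Corr(A, Q) = 0.51

Linear rescalings preserve correlation up to sign; here the slopes 8 and 8 have the same sign, so Corr(A, Q) = Corr(X, M) = 0.51.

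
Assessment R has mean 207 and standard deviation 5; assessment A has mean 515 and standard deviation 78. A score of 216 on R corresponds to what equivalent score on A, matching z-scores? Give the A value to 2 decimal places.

A = 655.40

z = (216 − 207)/5 = 1.8.
A = 515 + z·78 = 515 + (216 − 207)·78/5 = 655.40.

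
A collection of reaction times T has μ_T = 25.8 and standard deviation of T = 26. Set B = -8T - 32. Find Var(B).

B = -8T - 32 is linear with a = -8, b = -32.
Var(T) = 26² = 676.
Var(B) = a²·Var(T) = (-8)²·676 = 43264 (the additive constant -32 does not affect variance).

Var(B) = 43264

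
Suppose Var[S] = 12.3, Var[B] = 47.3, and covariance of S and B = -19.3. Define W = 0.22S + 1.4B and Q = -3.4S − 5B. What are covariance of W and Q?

covariance of W and Q = -227.2024

By bilinearity, covariance of W and Q = ac·Var[S] + bd·Var[B] + (ad+bc)·covariance of S and B, with a=0.22, b=1.4, c=-3.4, d=-5.
ac·Var[S] = 0.22·(-3.4)·12.3 = -9.2004
bd·Var[B] = 1.4·(-5)·47.3 = -331.1
(ad+bc)·covariance of S and B = (-5.86)·(-19.3) = 113.098
covariance of W and Q = -9.2004 + (-331.1) + 113.098 = -227.2024.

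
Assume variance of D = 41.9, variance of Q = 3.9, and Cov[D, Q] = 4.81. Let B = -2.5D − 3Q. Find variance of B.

variance of B = a²·variance of D + b²·variance of Q + 2ab·Cov[D, Q] with a = -2.5, b = -3.
= (-2.5)²·41.9 + (-3)²·3.9 + 2·(-2.5)·(-3)·4.81
= 261.875 + 35.1 + 72.15 = 369.125.

variance of B = 369.125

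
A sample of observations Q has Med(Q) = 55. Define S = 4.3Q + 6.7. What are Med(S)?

Med(S) = 243.2

A linear map preserves order up to sign, so Med(S) = a·Med(Q) + b = 4.3·55 + 6.7 = 243.2.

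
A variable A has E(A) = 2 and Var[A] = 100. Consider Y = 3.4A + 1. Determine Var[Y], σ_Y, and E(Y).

Y = 3.4A + 1 is linear with a = 3.4, b = 1.
Var[Y] = a²·Var[A] = 3.4²·100 = 1156 (the additive constant 1 does not affect variance).
σ_A = √100 = 10.
σ_Y = |a|·σ_A = |3.4|·10 = 34.
E(Y) = a·E(A) + b = 3.4·2 + 1 = 7.8.

Var[Y] = 1156, σ_Y = 34, E(Y) = 7.8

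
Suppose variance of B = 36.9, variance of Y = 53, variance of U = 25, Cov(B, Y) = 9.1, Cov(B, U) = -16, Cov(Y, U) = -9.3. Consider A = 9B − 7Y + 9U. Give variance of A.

variance of A = a²·variance of B + b²·variance of Y + c²·variance of U + 2ab·Cov(B, Y) + 2ac·Cov(B, U) + 2bc·Cov(Y, U), with a = 9, b = -7, c = 9.
= 2988.9 + 2597 + 2025 + (-1146.6) + (-2592) + 1171.8
= 5044.1.

variance of A = 5044.1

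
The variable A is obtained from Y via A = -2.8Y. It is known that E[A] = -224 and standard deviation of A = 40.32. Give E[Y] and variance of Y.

From A = -2.8Y: E[A] = a·E[Y] + b, so E[Y] = (E[A] − b)/a = (-224 − 0)/(-2.8) = 80.
variance of A = 40.32² = 1625.7024.
variance of A = a²·variance of Y, so variance of Y = 1625.7024/(-2.8)² = 207.36.

E[Y] = 80, variance of Y = 207.36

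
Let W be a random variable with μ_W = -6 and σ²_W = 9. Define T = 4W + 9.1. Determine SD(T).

SD(T) = 12

T = 4W + 9.1 is linear with a = 4, b = 9.1.
SD(W) = √9 = 3.
SD(T) = |a|·SD(W) = |4|·3 = 12.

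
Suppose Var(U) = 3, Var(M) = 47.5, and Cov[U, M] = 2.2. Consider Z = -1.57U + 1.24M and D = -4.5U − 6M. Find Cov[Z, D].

By bilinearity, Cov[Z, D] = ac·Var(U) + bd·Var(M) + (ad+bc)·Cov[U, M], with a=-1.57, b=1.24, c=-4.5, d=-6.
ac·Var(U) = (-1.57)·(-4.5)·3 = 21.195
bd·Var(M) = 1.24·(-6)·47.5 = -353.4
(ad+bc)·Cov[U, M] = (3.84)·2.2 = 8.448
Cov[Z, D] = 21.195 + (-353.4) + 8.448 = -323.757.

Cov[Z, D] = -323.757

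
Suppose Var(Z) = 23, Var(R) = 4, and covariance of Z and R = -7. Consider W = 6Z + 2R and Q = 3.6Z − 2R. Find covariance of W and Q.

By bilinearity, covariance of W and Q = ac·Var(Z) + bd·Var(R) + (ad+bc)·covariance of Z and R, with a=6, b=2, c=3.6, d=-2.
ac·Var(Z) = 6·3.6·23 = 496.8
bd·Var(R) = 2·(-2)·4 = -16
(ad+bc)·covariance of Z and R = (-4.8)·(-7) = 33.6
covariance of W and Q = 496.8 + (-16) + 33.6 = 514.4.

covariance of W and Q = 514.4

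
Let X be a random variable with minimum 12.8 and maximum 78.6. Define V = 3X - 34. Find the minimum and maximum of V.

a = 3 > 0, so min(V) = a·min(X)+b = 3·12.8 + (-34) = 4.4 and max(V) = 3·78.6 + (-34) = 201.8.

min(V) = 4.4, max(V) = 201.8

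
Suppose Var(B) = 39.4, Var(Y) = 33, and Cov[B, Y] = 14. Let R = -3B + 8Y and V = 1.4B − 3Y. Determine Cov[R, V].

By bilinearity, Cov[R, V] = ac·Var(B) + bd·Var(Y) + (ad+bc)·Cov[B, Y], with a=-3, b=8, c=1.4, d=-3.
ac·Var(B) = (-3)·1.4·39.4 = -165.48
bd·Var(Y) = 8·(-3)·33 = -792
(ad+bc)·Cov[B, Y] = (20.2)·14 = 282.8
Cov[R, V] = -165.48 + (-792) + 282.8 = -674.68.

Cov[R, V] = -674.68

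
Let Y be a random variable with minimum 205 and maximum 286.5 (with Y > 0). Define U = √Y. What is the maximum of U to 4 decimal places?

√Y is increasing on this domain, so max(U) comes from max(Y) = 286.5: max(U) = √(286.5) ≈ 16.9263.

max(U) = 16.9263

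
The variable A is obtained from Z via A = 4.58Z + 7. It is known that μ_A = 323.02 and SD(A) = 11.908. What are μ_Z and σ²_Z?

μ_Z = 69, σ²_Z = 6.76

From A = 4.58Z + 7: μ_A = a·μ_Z + b, so μ_Z = (μ_A − b)/a = (323.02 − 7)/4.58 = 69.
σ²_A = 11.908² = 141.800464.
σ²_A = a²·σ²_Z, so σ²_Z = 141.800464/4.58² = 6.76.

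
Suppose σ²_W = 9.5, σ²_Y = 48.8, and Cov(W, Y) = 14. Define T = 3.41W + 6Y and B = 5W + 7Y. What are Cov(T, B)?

Cov(T, B) = 2965.755

By bilinearity, Cov(T, B) = ac·σ²_W + bd·σ²_Y + (ad+bc)·Cov(W, Y), with a=3.41, b=6, c=5, d=7.
ac·σ²_W = 3.41·5·9.5 = 161.975
bd·σ²_Y = 6·7·48.8 = 2049.6
(ad+bc)·Cov(W, Y) = (53.87)·14 = 754.18
Cov(T, B) = 161.975 + 2049.6 + 754.18 = 2965.755.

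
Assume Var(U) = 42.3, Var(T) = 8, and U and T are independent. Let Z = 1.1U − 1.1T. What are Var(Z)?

Var(Z) = a²·Var(U) + b²·Var(T) + 2ab·Cov[U, T] with a = 1.1, b = -1.1.
Independence gives Cov[U, T] = 0.
= 1.1²·42.3 + (-1.1)²·8 + 2·1.1·(-1.1)·0
= 51.183 + 9.68 + 0 = 60.863.

Var(Z) = 60.863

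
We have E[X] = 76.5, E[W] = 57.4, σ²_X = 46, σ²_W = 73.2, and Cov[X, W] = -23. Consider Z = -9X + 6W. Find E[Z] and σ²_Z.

E[Z] = (-9)·E[X] + 6·E[W] = (-9)·76.5 + 6·57.4 = -344.1.
σ²_Z = a²·σ²_X + b²·σ²_W + 2ab·Cov[X, W] with a = -9, b = 6.
= (-9)²·46 + 6²·73.2 + 2·(-9)·6·(-23)
= 3726 + 2635.2 + 2484 = 8845.2.

E[Z] = -344.1, σ²_Z = 8845.2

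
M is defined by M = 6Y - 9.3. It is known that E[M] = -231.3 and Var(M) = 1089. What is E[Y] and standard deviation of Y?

From M = 6Y - 9.3: E[M] = a·E[Y] + b, so E[Y] = (E[M] − b)/a = (-231.3 − (-9.3))/6 = -37.
standard deviation of M = √1089 = 33.
standard deviation of M = |a|·standard deviation of Y, so standard deviation of Y = 33/|6| = 5.5.

E[Y] = -37, standard deviation of Y = 5.5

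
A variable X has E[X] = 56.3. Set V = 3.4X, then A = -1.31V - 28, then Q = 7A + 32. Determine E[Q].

E[V] = 3.4·56.3 = 191.42.
E[A] = (-1.31)·191.42 + (-28) = -278.7602.
E[Q] = 7·(-278.7602) + 32 = -1919.3214.

E[Q] = -1919.3214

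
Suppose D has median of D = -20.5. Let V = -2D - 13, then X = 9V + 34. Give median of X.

median of X = 286

median of V = (-2)·(-20.5) + (-13) = 28.
median of X = 9·28 + 34 = 286.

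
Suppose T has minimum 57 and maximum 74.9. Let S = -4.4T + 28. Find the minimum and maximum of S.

min(S) = -301.56, max(S) = -222.8

a = -4.4 < 0, so order reverses: min(S) = a·max(T)+b = (-4.4)·74.9 + 28 = -301.56; max(S) = a·min(T)+b = (-4.4)·57 + 28 = -222.8.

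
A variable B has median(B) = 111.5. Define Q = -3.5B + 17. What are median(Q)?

A linear map preserves order up to sign, so median(Q) = a·median(B) + b = (-3.5)·111.5 + 17 = -373.25.

median(Q) = -373.25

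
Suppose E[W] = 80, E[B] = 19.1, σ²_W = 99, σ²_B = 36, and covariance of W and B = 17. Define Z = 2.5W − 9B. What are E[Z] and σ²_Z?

E[Z] = 2.5·E[W] + (-9)·E[B] = 2.5·80 + (-9)·19.1 = 28.1.
σ²_Z = a²·σ²_W + b²·σ²_B + 2ab·covariance of W and B with a = 2.5, b = -9.
= 2.5²·99 + (-9)²·36 + 2·2.5·(-9)·17
= 618.75 + 2916 + (-765) = 2769.75.

E[Z] = 28.1, σ²_Z = 2769.75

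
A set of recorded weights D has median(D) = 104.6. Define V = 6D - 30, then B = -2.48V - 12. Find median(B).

median(V) = 6·104.6 + (-30) = 597.6.
median(B) = (-2.48)·597.6 + (-12) = -1494.048.

median(B) = -1494.048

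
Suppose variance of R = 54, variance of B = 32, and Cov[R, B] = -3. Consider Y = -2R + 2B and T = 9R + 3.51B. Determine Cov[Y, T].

By bilinearity, Cov[Y, T] = ac·variance of R + bd·variance of B + (ad+bc)·Cov[R, B], with a=-2, b=2, c=9, d=3.51.
ac·variance of R = (-2)·9·54 = -972
bd·variance of B = 2·3.51·32 = 224.64
(ad+bc)·Cov[R, B] = (10.98)·(-3) = -32.94
Cov[Y, T] = -972 + 224.64 + (-32.94) = -780.3.

Cov[Y, T] = -780.3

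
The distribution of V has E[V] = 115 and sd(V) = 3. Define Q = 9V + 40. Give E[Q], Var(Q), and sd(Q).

Q = 9V + 40 is linear with a = 9, b = 40.
E[Q] = a·E[V] + b = 9·115 + 40 = 1075.
Var(V) = 3² = 9.
Var(Q) = a²·Var(V) = 9²·9 = 729 (the additive constant 40 does not affect variance).
sd(Q) = |a|·sd(V) = |9|·3 = 27.

E[Q] = 1075, Var(Q) = 729, sd(Q) = 27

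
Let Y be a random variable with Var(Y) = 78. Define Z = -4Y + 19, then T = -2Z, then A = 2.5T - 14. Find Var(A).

Var(Z) = (-4)²·78 = 1248.
Var(T) = (-2)²·1248 = 4992.
Var(A) = 2.5²·4992 = 31200.

Var(A) = 31200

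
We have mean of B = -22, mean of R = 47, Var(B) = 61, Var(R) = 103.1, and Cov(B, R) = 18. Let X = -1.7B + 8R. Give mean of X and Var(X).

mean of X = 413.4, Var(X) = 6285.09

mean of X = (-1.7)·mean of B + 8·mean of R = (-1.7)·(-22) + 8·47 = 413.4.
Var(X) = a²·Var(B) + b²·Var(R) + 2ab·Cov(B, R) with a = -1.7, b = 8.
= (-1.7)²·61 + 8²·103.1 + 2·(-1.7)·8·18
= 176.29 + 6598.4 + (-489.6) = 6285.09.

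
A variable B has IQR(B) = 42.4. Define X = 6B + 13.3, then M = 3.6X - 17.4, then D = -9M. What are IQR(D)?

IQR(X) = |6|·42.4 = 254.4.
IQR(M) = |3.6|·254.4 = 915.84.
IQR(D) = |-9|·915.84 = 8242.56.

IQR(D) = 8242.56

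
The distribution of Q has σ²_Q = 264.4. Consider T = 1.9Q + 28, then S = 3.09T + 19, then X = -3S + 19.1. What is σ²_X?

σ²_X = 82021.5781236

σ²_T = 1.9²·264.4 = 954.484.
σ²_S = 3.09²·954.484 = 9113.5086804.
σ²_X = (-3)²·9113.5086804 = 82021.5781236.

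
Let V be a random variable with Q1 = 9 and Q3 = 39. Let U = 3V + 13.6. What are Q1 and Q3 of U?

a = 3 > 0: Q1(U) = a·Q1(V)+b = 40.6, Q3(U) = a·Q3(V)+b = 130.6.

Q1(U) = 40.6, Q3(U) = 130.6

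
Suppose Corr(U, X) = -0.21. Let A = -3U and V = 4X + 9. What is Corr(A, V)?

Corr(A, V) = 0.21

Linear rescalings preserve |correlation|; the slopes -3 and 4 have opposite signs, so the correlation flips sign: Corr(A, V) = −Corr(U, X) = 0.21.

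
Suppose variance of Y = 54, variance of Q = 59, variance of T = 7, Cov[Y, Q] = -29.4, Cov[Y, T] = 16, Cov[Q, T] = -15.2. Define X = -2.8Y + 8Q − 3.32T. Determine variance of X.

variance of X = a²·variance of Y + b²·variance of Q + c²·variance of T + 2ab·Cov[Y, Q] + 2ac·Cov[Y, T] + 2bc·Cov[Q, T], with a = -2.8, b = 8, c = -3.32.
= 423.36 + 3776 + 77.1568 + 1317.12 + 297.472 + 807.424
= 6698.5328.

variance of X = 6698.5328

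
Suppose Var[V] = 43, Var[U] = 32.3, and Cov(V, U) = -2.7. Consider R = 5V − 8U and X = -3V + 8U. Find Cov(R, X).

Cov(R, X) = -2885

By bilinearity, Cov(R, X) = ac·Var[V] + bd·Var[U] + (ad+bc)·Cov(V, U), with a=5, b=-8, c=-3, d=8.
ac·Var[V] = 5·(-3)·43 = -645
bd·Var[U] = (-8)·8·32.3 = -2067.2
(ad+bc)·Cov(V, U) = (64)·(-2.7) = -172.8
Cov(R, X) = -645 + (-2067.2) + (-172.8) = -2885.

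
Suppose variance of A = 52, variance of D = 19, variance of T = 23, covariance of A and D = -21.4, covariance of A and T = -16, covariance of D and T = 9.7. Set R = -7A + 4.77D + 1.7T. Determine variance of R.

variance of R = a²·variance of A + b²·variance of D + c²·variance of T + 2ab·covariance of A and D + 2ac·covariance of A and T + 2bc·covariance of D and T, with a = -7, b = 4.77, c = 1.7.
= 2548 + 432.3051 + 66.47 + 1429.092 + 380.8 + 157.3146
= 5013.9817.

variance of R = 5013.9817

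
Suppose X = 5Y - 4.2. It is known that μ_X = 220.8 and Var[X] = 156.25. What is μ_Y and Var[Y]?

From X = 5Y - 4.2: μ_X = a·μ_Y + b, so μ_Y = (μ_X − b)/a = (220.8 − (-4.2))/5 = 45.
Var[X] = a²·Var[Y], so Var[Y] = 156.25/5² = 6.25.

μ_Y = 45, Var[Y] = 6.25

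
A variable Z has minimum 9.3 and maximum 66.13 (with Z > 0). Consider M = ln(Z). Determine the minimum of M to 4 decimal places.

min(M) = 2.23

ln(Z) is increasing on this domain, so min(M) comes from min(Z) = 9.3: min(M) = ln(9.3) ≈ 2.23.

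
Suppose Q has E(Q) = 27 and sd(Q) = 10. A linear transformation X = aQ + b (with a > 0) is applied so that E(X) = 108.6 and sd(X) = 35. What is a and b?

a = 3.5, b = 14.1

sd(X) = a·sd(Q) (a > 0), so a = 35/10 = 3.5.
E(X) = a·E(Q) + b, so b = 108.6 − 3.5·27 = 14.1.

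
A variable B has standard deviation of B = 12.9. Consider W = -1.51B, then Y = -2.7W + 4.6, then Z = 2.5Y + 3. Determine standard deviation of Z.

standard deviation of Z = 131.48325

standard deviation of W = |-1.51|·12.9 = 19.479.
standard deviation of Y = |-2.7|·19.479 = 52.5933.
standard deviation of Z = |2.5|·52.5933 = 131.48325.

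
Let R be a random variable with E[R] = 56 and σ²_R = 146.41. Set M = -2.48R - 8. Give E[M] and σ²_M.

M = -2.48R - 8 is linear with a = -2.48, b = -8.
E[M] = a·E[R] + b = (-2.48)·56 + (-8) = -146.88.
σ²_M = a²·σ²_R = (-2.48)²·146.41 = 900.480064 (the additive constant -8 does not affect variance).

E[M] = -146.88, σ²_M = 900.480064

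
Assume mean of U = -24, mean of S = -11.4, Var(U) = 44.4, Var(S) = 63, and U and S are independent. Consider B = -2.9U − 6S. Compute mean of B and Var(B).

mean of B = (-2.9)·mean of U + (-6)·mean of S = (-2.9)·(-24) + (-6)·(-11.4) = 138.
Var(B) = a²·Var(U) + b²·Var(S) + 2ab·Cov(U, S) with a = -2.9, b = -6.
Independence gives Cov(U, S) = 0.
= (-2.9)²·44.4 + (-6)²·63 + 2·(-2.9)·(-6)·0
= 373.404 + 2268 + 0 = 2641.404.

mean of B = 138, Var(B) = 2641.404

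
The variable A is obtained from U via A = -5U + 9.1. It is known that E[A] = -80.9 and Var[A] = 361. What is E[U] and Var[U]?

From A = -5U + 9.1: E[A] = a·E[U] + b, so E[U] = (E[A] − b)/a = (-80.9 − 9.1)/(-5) = 18.
Var[A] = a²·Var[U], so Var[U] = 361/(-5)² = 14.44.

E[U] = 18, Var[U] = 14.44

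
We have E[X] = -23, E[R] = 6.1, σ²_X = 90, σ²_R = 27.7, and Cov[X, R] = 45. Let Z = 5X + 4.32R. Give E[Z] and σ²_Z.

E[Z] = 5·E[X] + 4.32·E[R] = 5·(-23) + 4.32·6.1 = -88.648.
σ²_Z = a²·σ²_X + b²·σ²_R + 2ab·Cov[X, R] with a = 5, b = 4.32.
= 5²·90 + 4.32²·27.7 + 2·5·4.32·45
= 2250 + 516.94848 + 1944 = 4710.94848.

E[Z] = -88.648, σ²_Z = 4710.94848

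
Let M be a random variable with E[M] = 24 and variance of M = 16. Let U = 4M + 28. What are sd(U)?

U = 4M + 28 is linear with a = 4, b = 28.
sd(M) = √16 = 4.
sd(U) = |a|·sd(M) = |4|·4 = 16.

sd(U) = 16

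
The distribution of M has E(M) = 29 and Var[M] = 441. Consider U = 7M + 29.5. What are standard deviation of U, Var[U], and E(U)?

standard deviation of U = 147, Var[U] = 21609, E(U) = 232.5

U = 7M + 29.5 is linear with a = 7, b = 29.5.
standard deviation of M = √441 = 21.
standard deviation of U = |a|·standard deviation of M = |7|·21 = 147.
Var[U] = a²·Var[M] = 7²·441 = 21609 (the additive constant 29.5 does not affect variance).
E(U) = a·E(M) + b = 7·29 + 29.5 = 232.5.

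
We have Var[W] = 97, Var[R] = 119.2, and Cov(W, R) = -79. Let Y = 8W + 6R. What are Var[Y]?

Var[Y] = a²·Var[W] + b²·Var[R] + 2ab·Cov(W, R) with a = 8, b = 6.
= 8²·97 + 6²·119.2 + 2·8·6·(-79)
= 6208 + 4291.2 + (-7584) = 2915.2.

Var[Y] = 2915.2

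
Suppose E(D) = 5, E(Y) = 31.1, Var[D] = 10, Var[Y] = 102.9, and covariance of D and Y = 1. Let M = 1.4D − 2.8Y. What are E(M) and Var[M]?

E(M) = -80.08, Var[M] = 818.496

E(M) = 1.4·E(D) + (-2.8)·E(Y) = 1.4·5 + (-2.8)·31.1 = -80.08.
Var[M] = a²·Var[D] + b²·Var[Y] + 2ab·covariance of D and Y with a = 1.4, b = -2.8.
= 1.4²·10 + (-2.8)²·102.9 + 2·1.4·(-2.8)·1
= 19.6 + 806.736 + (-7.84) = 818.496.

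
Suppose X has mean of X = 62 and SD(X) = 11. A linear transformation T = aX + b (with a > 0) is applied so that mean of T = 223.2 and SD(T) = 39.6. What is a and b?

SD(T) = a·SD(X) (a > 0), so a = 39.6/11 = 3.6.
mean of T = a·mean of X + b, so b = 223.2 − 3.6·62 = 0.

a = 3.6, b = 0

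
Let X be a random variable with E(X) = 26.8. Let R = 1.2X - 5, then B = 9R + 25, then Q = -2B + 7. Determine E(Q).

E(Q) = -531.88

E(R) = 1.2·26.8 + (-5) = 27.16.
E(B) = 9·27.16 + 25 = 269.44.
E(Q) = (-2)·269.44 + 7 = -531.88.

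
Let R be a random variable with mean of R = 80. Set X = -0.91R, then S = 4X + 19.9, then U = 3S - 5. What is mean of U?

mean of X = (-0.91)·80 = -72.8.
mean of S = 4·(-72.8) + 19.9 = -271.3.
mean of U = 3·(-271.3) + (-5) = -818.9.

mean of U = -818.9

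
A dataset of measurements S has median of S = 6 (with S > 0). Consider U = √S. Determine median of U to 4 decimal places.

√S is monotone on this domain, so median of U = √(6) ≈ 2.4495.

median of U = 2.4495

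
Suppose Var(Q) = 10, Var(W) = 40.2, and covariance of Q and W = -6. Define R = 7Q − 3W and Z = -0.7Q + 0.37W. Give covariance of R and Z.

By bilinearity, covariance of R and Z = ac·Var(Q) + bd·Var(W) + (ad+bc)·covariance of Q and W, with a=7, b=-3, c=-0.7, d=0.37.
ac·Var(Q) = 7·(-0.7)·10 = -49
bd·Var(W) = (-3)·0.37·40.2 = -44.622
(ad+bc)·covariance of Q and W = (4.69)·(-6) = -28.14
covariance of R and Z = -49 + (-44.622) + (-28.14) = -121.762.

covariance of R and Z = -121.762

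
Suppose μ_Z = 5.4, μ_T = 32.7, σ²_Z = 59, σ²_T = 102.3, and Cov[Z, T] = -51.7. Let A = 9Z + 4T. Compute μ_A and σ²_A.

μ_A = 179.4, σ²_A = 2693.4

μ_A = 9·μ_Z + 4·μ_T = 9·5.4 + 4·32.7 = 179.4.
σ²_A = a²·σ²_Z + b²·σ²_T + 2ab·Cov[Z, T] with a = 9, b = 4.
= 9²·59 + 4²·102.3 + 2·9·4·(-51.7)
= 4779 + 1636.8 + (-3722.4) = 2693.4.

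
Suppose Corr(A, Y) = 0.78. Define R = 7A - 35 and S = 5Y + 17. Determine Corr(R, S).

Linear rescalings preserve correlation up to sign; here the slopes 7 and 5 have the same sign, so Corr(R, S) = Corr(A, Y) = 0.78.

Corr(R, S) = 0.78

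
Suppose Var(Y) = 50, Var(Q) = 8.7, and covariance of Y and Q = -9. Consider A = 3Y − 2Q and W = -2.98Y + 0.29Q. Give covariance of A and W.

By bilinearity, covariance of A and W = ac·Var(Y) + bd·Var(Q) + (ad+bc)·covariance of Y and Q, with a=3, b=-2, c=-2.98, d=0.29.
ac·Var(Y) = 3·(-2.98)·50 = -447
bd·Var(Q) = (-2)·0.29·8.7 = -5.046
(ad+bc)·covariance of Y and Q = (6.83)·(-9) = -61.47
covariance of A and W = -447 + (-5.046) + (-61.47) = -513.516.

covariance of A and W = -513.516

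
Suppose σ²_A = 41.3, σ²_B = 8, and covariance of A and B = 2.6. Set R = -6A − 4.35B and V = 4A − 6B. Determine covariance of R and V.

By bilinearity, covariance of R and V = ac·σ²_A + bd·σ²_B + (ad+bc)·covariance of A and B, with a=-6, b=-4.35, c=4, d=-6.
ac·σ²_A = (-6)·4·41.3 = -991.2
bd·σ²_B = (-4.35)·(-6)·8 = 208.8
(ad+bc)·covariance of A and B = (18.6)·2.6 = 48.36
covariance of R and V = -991.2 + 208.8 + 48.36 = -734.04.

covariance of R and V = -734.04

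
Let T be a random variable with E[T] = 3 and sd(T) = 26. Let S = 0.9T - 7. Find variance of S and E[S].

variance of S = 547.56, E[S] = -4.3

S = 0.9T - 7 is linear with a = 0.9, b = -7.
variance of T = 26² = 676.
variance of S = a²·variance of T = 0.9²·676 = 547.56 (the additive constant -7 does not affect variance).
E[S] = a·E[T] + b = 0.9·3 + (-7) = -4.3.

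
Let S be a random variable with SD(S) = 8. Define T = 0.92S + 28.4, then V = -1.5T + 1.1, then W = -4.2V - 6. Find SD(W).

SD(T) = |0.92|·8 = 7.36.
SD(V) = |-1.5|·7.36 = 11.04.
SD(W) = |-4.2|·11.04 = 46.368.

SD(W) = 46.368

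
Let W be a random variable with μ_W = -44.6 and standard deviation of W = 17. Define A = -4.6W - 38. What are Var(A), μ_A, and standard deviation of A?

A = -4.6W - 38 is linear with a = -4.6, b = -38.
Var(W) = 17² = 289.
Var(A) = a²·Var(W) = (-4.6)²·289 = 6115.24 (the additive constant -38 does not affect variance).
μ_A = a·μ_W + b = (-4.6)·(-44.6) + (-38) = 167.16.
standard deviation of A = |a|·standard deviation of W = |-4.6|·17 = 78.2.

Var(A) = 6115.24, μ_A = 167.16, standard deviation of A = 78.2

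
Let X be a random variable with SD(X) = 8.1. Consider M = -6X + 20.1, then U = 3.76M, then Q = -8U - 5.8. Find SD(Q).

SD(M) = |-6|·8.1 = 48.6.
SD(U) = |3.76|·48.6 = 182.736.
SD(Q) = |-8|·182.736 = 1461.888.

SD(Q) = 1461.888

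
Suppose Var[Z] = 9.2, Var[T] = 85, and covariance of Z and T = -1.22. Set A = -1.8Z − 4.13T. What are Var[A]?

Var[A] = a²·Var[Z] + b²·Var[T] + 2ab·covariance of Z and T with a = -1.8, b = -4.13.
= (-1.8)²·9.2 + (-4.13)²·85 + 2·(-1.8)·(-4.13)·(-1.22)
= 29.808 + 1449.8365 + (-18.13896) = 1461.50554.

Var[A] = 1461.50554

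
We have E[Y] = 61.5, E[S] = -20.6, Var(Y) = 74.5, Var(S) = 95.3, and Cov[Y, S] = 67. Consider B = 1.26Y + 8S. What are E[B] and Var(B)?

E[B] = 1.26·E[Y] + 8·E[S] = 1.26·61.5 + 8·(-20.6) = -87.31.
Var(B) = a²·Var(Y) + b²·Var(S) + 2ab·Cov[Y, S] with a = 1.26, b = 8.
= 1.26²·74.5 + 8²·95.3 + 2·1.26·8·67
= 118.2762 + 6099.2 + 1350.72 = 7568.1962.

E[B] = -87.31, Var(B) = 7568.1962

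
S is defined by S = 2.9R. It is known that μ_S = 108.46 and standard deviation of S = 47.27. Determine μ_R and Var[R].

μ_R = 37.4, Var[R] = 265.69

From S = 2.9R: μ_S = a·μ_R + b, so μ_R = (μ_S − b)/a = (108.46 − 0)/2.9 = 37.4.
Var[S] = 47.27² = 2234.4529.
Var[S] = a²·Var[R], so Var[R] = 2234.4529/2.9² = 265.69.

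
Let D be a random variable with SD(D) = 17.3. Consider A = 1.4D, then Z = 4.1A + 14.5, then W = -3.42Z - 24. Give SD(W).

SD(W) = 339.61284

SD(A) = |1.4|·17.3 = 24.22.
SD(Z) = |4.1|·24.22 = 99.302.
SD(W) = |-3.42|·99.302 = 339.61284.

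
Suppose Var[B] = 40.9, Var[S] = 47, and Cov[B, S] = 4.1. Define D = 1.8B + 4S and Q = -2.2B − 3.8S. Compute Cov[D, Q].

By bilinearity, Cov[D, Q] = ac·Var[B] + bd·Var[S] + (ad+bc)·Cov[B, S], with a=1.8, b=4, c=-2.2, d=-3.8.
ac·Var[B] = 1.8·(-2.2)·40.9 = -161.964
bd·Var[S] = 4·(-3.8)·47 = -714.4
(ad+bc)·Cov[B, S] = (-15.64)·4.1 = -64.124
Cov[D, Q] = -161.964 + (-714.4) + (-64.124) = -940.488.

Cov[D, Q] = -940.488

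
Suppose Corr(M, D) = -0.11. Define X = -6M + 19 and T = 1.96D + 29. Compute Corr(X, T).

Linear rescalings preserve |correlation|; the slopes -6 and 1.96 have opposite signs, so the correlation flips sign: Corr(X, T) = −Corr(M, D) = 0.11.

Corr(X, T) = 0.11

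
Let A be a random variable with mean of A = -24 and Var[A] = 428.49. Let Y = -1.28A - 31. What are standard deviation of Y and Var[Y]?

Y = -1.28A - 31 is linear with a = -1.28, b = -31.
standard deviation of A = √428.49 = 20.7.
standard deviation of Y = |a|·standard deviation of A = |-1.28|·20.7 = 26.496.
Var[Y] = a²·Var[A] = (-1.28)²·428.49 = 702.038016 (the additive constant -31 does not affect variance).

standard deviation of Y = 26.496, Var[Y] = 702.038016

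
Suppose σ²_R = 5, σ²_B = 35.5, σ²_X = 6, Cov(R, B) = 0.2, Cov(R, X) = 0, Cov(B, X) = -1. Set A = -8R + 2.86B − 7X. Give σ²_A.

σ²_A = 935.2638

σ²_A = a²·σ²_R + b²·σ²_B + c²·σ²_X + 2ab·Cov(R, B) + 2ac·Cov(R, X) + 2bc·Cov(B, X), with a = -8, b = 2.86, c = -7.
= 320 + 290.3758 + 294 + (-9.152) + 0 + 40.04
= 935.2638.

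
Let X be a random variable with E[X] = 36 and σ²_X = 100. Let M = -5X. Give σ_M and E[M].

M = -5X is linear with a = -5, b = 0.
σ_X = √100 = 10.
σ_M = |a|·σ_X = |-5|·10 = 50.
E[M] = a·E[X] + b = (-5)·36 = -180.

σ_M = 50, E[M] = -180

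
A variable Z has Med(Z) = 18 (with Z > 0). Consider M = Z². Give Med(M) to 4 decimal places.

Z² is monotone on this domain, so Med(M) = square(18) = 324.

Med(M) = 324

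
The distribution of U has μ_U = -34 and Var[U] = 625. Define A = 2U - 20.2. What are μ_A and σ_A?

μ_A = -88.2, σ_A = 50

A = 2U - 20.2 is linear with a = 2, b = -20.2.
μ_A = a·μ_U + b = 2·(-34) + (-20.2) = -88.2.
σ_U = √625 = 25.
σ_A = |a|·σ_U = |2|·25 = 50.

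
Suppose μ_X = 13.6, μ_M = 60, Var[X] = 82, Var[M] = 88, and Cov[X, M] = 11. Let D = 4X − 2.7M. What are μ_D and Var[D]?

μ_D = -107.6, Var[D] = 1715.92

μ_D = 4·μ_X + (-2.7)·μ_M = 4·13.6 + (-2.7)·60 = -107.6.
Var[D] = a²·Var[X] + b²·Var[M] + 2ab·Cov[X, M] with a = 4, b = -2.7.
= 4²·82 + (-2.7)²·88 + 2·4·(-2.7)·11
= 1312 + 641.52 + (-237.6) = 1715.92.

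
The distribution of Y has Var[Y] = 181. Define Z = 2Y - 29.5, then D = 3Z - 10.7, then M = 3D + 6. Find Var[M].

Var[Z] = 2²·181 = 724.
Var[D] = 3²·724 = 6516.
Var[M] = 3²·6516 = 58644.

Var[M] = 58644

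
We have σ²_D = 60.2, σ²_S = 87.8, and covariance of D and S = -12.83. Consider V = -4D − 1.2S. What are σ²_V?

σ²_V = 966.464

σ²_V = a²·σ²_D + b²·σ²_S + 2ab·covariance of D and S with a = -4, b = -1.2.
= (-4)²·60.2 + (-1.2)²·87.8 + 2·(-4)·(-1.2)·(-12.83)
= 963.2 + 126.432 + (-123.168) = 966.464.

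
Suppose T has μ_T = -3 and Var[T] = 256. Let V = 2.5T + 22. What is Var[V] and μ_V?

Var[V] = 1600, μ_V = 14.5

V = 2.5T + 22 is linear with a = 2.5, b = 22.
Var[V] = a²·Var[T] = 2.5²·256 = 1600 (the additive constant 22 does not affect variance).
μ_V = a·μ_T + b = 2.5·(-3) + 22 = 14.5.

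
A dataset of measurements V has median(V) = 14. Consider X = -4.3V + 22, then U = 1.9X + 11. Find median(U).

median(X) = (-4.3)·14 + 22 = -38.2.
median(U) = 1.9·(-38.2) + 11 = -61.58.

median(U) = -61.58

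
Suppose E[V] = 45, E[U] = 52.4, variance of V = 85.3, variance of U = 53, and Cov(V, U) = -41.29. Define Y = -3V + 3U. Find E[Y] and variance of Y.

E[Y] = (-3)·E[V] + 3·E[U] = (-3)·45 + 3·52.4 = 22.2.
variance of Y = a²·variance of V + b²·variance of U + 2ab·Cov(V, U) with a = -3, b = 3.
= (-3)²·85.3 + 3²·53 + 2·(-3)·3·(-41.29)
= 767.7 + 477 + 743.22 = 1987.92.

E[Y] = 22.2, variance of Y = 1987.92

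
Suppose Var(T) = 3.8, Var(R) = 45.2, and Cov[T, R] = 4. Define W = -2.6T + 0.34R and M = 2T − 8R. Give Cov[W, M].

By bilinearity, Cov[W, M] = ac·Var(T) + bd·Var(R) + (ad+bc)·Cov[T, R], with a=-2.6, b=0.34, c=2, d=-8.
ac·Var(T) = (-2.6)·2·3.8 = -19.76
bd·Var(R) = 0.34·(-8)·45.2 = -122.944
(ad+bc)·Cov[T, R] = (21.48)·4 = 85.92
Cov[W, M] = -19.76 + (-122.944) + 85.92 = -56.784.

Cov[W, M] = -56.784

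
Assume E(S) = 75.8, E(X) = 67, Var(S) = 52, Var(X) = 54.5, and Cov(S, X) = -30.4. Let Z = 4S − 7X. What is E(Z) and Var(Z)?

E(Z) = -165.8, Var(Z) = 5204.9

E(Z) = 4·E(S) + (-7)·E(X) = 4·75.8 + (-7)·67 = -165.8.
Var(Z) = a²·Var(S) + b²·Var(X) + 2ab·Cov(S, X) with a = 4, b = -7.
= 4²·52 + (-7)²·54.5 + 2·4·(-7)·(-30.4)
= 832 + 2670.5 + 1702.4 = 5204.9.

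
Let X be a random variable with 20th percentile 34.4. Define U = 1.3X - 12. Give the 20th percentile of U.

20th percentile of U = 32.72

Since a = 1.3 > 0 the transformation is increasing, so the 20th percentile of U = a·(P_{20} of X) + b = 1.3·34.4 + (-12) = 32.72.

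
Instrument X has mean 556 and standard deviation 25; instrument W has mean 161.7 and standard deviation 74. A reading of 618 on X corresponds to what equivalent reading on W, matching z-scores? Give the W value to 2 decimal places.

W = 345.22

z = (618 − 556)/25 = 2.48.
W = 161.7 + z·74 = 161.7 + (618 − 556)·74/25 = 345.22.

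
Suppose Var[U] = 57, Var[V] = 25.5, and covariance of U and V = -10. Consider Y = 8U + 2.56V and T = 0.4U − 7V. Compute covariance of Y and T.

By bilinearity, covariance of Y and T = ac·Var[U] + bd·Var[V] + (ad+bc)·covariance of U and V, with a=8, b=2.56, c=0.4, d=-7.
ac·Var[U] = 8·0.4·57 = 182.4
bd·Var[V] = 2.56·(-7)·25.5 = -456.96
(ad+bc)·covariance of U and V = (-54.976)·(-10) = 549.76
covariance of Y and T = 182.4 + (-456.96) + 549.76 = 275.2.

covariance of Y and T = 275.2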